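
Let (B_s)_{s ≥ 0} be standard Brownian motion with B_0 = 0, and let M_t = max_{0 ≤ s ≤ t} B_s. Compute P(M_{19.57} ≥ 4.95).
P(M_{19.57} ≥ 4.95) = 2·P(B_{19.57} ≥ 4.95) = 2(1 − Φ(4.95/√19.57)) ≈ 0.2632

By the reflection principle for Brownian motion, P(M_t ≥ a) = 2 · P(B_t ≥ a) for a ≥ 0. Since B_t ~ N(0, t), P(B_t ≥ 4.95) = 1 − Φ(4.95/√t) = 1 − Φ(4.95/√19.57) = 1 − Φ(1.1189). So
  P(M_{19.57} ≥ 4.95) = 2(1 − Φ(1.1189)) ≈ 0.2632.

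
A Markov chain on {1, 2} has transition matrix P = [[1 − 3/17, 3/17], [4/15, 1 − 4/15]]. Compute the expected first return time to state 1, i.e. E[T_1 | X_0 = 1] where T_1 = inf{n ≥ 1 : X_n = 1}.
E[T_1 | X_0 = 1] = 1/π_1 = 113/68

For an irreducible recurrent Markov chain with stationary distribution π, E[T_i | X_0 = i] = 1/π_i (Kac's formula). Here π_1 = (4/15)/(3/17 + 4/15) = (4/15)/(113/255) = 68/113, so E[T_1 | X_0 = 1] = 1/π_1 = (3/17 + 4/15)/(4/15) = (113/255)/(4/15) = 113/68.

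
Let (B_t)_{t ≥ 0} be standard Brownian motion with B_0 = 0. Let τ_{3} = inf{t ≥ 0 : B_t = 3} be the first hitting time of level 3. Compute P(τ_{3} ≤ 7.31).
P(τ_{3} ≤ 7.31) = 2(1 − Φ(3/√7.31)) = 2(1 − Φ(1.1096)) ≈ 0.2672

By the reflection principle for standard BM, P(τ_b ≤ t) = 2 · P(B_t ≥ b). Since B_t ~ N(0, t), P(B_t ≥ 3) = 1 − Φ(3/√t) = 1 − Φ(3/√7.31) = 1 − Φ(1.1096) ≈ 0.13359. Doubling: P(τ_{3} ≤ 7.31) ≈ 2 · 0.13359 = 0.26718 ≈ 0.2672.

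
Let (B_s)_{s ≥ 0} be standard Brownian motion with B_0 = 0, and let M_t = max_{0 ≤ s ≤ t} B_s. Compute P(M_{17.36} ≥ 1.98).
P(M_{17.36} ≥ 1.98) = 2·P(B_{17.36} ≥ 1.98) = 2(1 − Φ(1.98/√17.36)) ≈ 0.6346

By the reflection principle for Brownian motion, P(M_t ≥ a) = 2 · P(B_t ≥ a) for a ≥ 0. Since B_t ~ N(0, t), P(B_t ≥ 1.98) = 1 − Φ(1.98/√t) = 1 − Φ(1.98/√17.36) = 1 − Φ(0.4752). So
  P(M_{17.36} ≥ 1.98) = 2(1 − Φ(0.4752)) ≈ 0.6346.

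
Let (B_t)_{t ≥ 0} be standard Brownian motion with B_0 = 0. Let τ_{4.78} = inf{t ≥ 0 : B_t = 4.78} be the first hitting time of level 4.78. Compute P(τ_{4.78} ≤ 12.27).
P(τ_{4.78} ≤ 12.27) = 2(1 − Φ(4.78/√12.27)) = 2(1 − Φ(1.3646)) ≈ 0.1724

By the reflection principle for standard BM, P(τ_b ≤ t) = 2 · P(B_t ≥ b). Since B_t ~ N(0, t), P(B_t ≥ 4.78) = 1 − Φ(4.78/√t) = 1 − Φ(4.78/√12.27) = 1 − Φ(1.3646) ≈ 0.08619. Doubling: P(τ_{4.78} ≤ 12.27) ≈ 2 · 0.08619 = 0.17238 ≈ 0.1724.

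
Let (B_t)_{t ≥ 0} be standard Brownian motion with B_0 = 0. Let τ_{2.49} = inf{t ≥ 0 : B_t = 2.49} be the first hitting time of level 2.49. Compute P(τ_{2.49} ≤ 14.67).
P(τ_{2.49} ≤ 14.67) = 2(1 − Φ(2.49/√14.67)) = 2(1 − Φ(0.6501)) ≈ 0.5156

By the reflection principle for standard BM, P(τ_b ≤ t) = 2 · P(B_t ≥ b). Since B_t ~ N(0, t), P(B_t ≥ 2.49) = 1 − Φ(2.49/√t) = 1 − Φ(2.49/√14.67) = 1 − Φ(0.6501) ≈ 0.25781. Doubling: P(τ_{2.49} ≤ 14.67) ≈ 2 · 0.25781 = 0.51562 ≈ 0.5156.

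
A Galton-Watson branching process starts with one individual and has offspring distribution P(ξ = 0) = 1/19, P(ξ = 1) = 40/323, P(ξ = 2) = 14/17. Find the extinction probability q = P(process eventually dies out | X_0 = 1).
q = 17/266

The pgf is f(s) = 1/19 + 40/323·s + 14/17·s². The extinction probability q is the smallest fixed point of f in [0, 1]. Setting s = f(s):
  14/17·s² + (40/323 − 1)·s + 1/19 = 0
  14/17·s² − (1/19 + 14/17)·s + 1/19 = 0
which factors as (s − 1)·(14/17·s − 1/19) = 0, giving roots s = 1 and s = (1/19)/(14/17) = 17/266.
Mean offspring μ = 40/323 + 2·14/17 = 572/323 > 1 (supercritical), so q < 1. The extinction probability is the smaller root: q = (1/19)/(14/17) = 17/266.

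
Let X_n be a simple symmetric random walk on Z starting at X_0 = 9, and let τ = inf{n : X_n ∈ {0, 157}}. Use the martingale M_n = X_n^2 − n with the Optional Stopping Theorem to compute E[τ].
E[τ] = 1332

M_n = X_n^2 − n is a martingale (since E[X_{n+1}^2 | F_n] = X_n^2 + 1). By OST (τ has finite mean in a bounded region), E[M_τ] = E[M_0] = X_0^2 − 0 = 9^2 = 81. Also E[M_τ] = E[X_τ^2] − E[τ]. The walk exits at 0 or 157, with P(hit 157 first) = 9/157, so E[X_τ^2] = 157^2 · 9/157 + 0 = 1413. Thus E[τ] = E[X_τ^2] − E[M_τ] = 1413 − 81 = 1332 = 9(157 − 9) = 1332.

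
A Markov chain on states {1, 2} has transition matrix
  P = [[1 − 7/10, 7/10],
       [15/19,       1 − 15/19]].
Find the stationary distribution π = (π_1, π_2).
π_1 = 150/283, π_2 = 133/283

Solve πP = π with π_1 + π_2 = 1. From πP = π: π_1 · (1 − 7/10) + π_2 · 15/19 = π_1 ⇒ π_2 · 15/19 = π_1 · 7/10 ⇒ π_2/π_1 = (7/10)/(15/19) = 133/150. Together with π_1 + π_2 = 1:
  π_1 = (15/19)/(7/10 + 15/19) = (15/19)/(283/190) = 150/283,
  π_2 = (7/10)/(7/10 + 15/19) = (7/10)/(283/190) = 133/283.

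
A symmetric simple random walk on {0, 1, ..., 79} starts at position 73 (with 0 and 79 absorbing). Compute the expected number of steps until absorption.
E[τ | X_0 = 73] = 438

Let v_k = E[τ | X_0 = k]. Boundary: v_0 = v_79 = 0. Recurrence: v_k = 1 + (v_{k-1} + v_{k+1})/2 for 1 ≤ k ≤ 78. The particular solution to v_k − (v_{k-1} + v_{k+1})/2 = 1 is v_k = −k^2. Adding homogeneous solution A + B k and matching boundaries gives v_k = k (79 − k). Substituting k = 73: v_73 = 73 · 6 = 438.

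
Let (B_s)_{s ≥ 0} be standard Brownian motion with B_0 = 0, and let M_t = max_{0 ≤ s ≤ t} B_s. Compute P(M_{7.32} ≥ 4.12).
P(M_{7.32} ≥ 4.12) = 2·P(B_{7.32} ≥ 4.12) = 2(1 − Φ(4.12/√7.32)) ≈ 0.1278

By the reflection principle for Brownian motion, P(M_t ≥ a) = 2 · P(B_t ≥ a) for a ≥ 0. Since B_t ~ N(0, t), P(B_t ≥ 4.12) = 1 − Φ(4.12/√t) = 1 − Φ(4.12/√7.32) = 1 − Φ(1.5228). So
  P(M_{7.32} ≥ 4.12) = 2(1 − Φ(1.5228)) ≈ 0.1278.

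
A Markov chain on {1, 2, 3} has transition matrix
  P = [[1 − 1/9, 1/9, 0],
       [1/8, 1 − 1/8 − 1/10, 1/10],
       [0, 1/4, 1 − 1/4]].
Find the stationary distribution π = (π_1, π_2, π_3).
π = (45/101, 40/101, 16/101)

This is a birth-death chain on three states, which satisfies detailed balance: π_1 · P_{12} = π_2 · P_{21} and π_2 · P_{23} = π_3 · P_{32}.
From π_1 · 1/9 = π_2 · 1/8: π_2/π_1 = (1/9)/(1/8) = 8/9.
From π_2 · 1/10 = π_3 · 1/4: π_3/π_2 = (1/10)/(1/4) = 2/5.
Take π_1 proportional to 1; then unnormalized π = (1, 8/9, 16/45). Normalize by dividing by the sum 101/45:
  π = (45/101, 40/101, 16/101).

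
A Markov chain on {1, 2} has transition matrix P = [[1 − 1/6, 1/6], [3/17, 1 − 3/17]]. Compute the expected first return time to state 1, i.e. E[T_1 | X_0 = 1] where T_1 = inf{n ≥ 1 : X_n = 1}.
E[T_1 | X_0 = 1] = 1/π_1 = 35/18

For an irreducible recurrent Markov chain with stationary distribution π, E[T_i | X_0 = i] = 1/π_i (Kac's formula). Here π_1 = (3/17)/(1/6 + 3/17) = (3/17)/(35/102) = 18/35, so E[T_1 | X_0 = 1] = 1/π_1 = (1/6 + 3/17)/(3/17) = (35/102)/(3/17) = 35/18.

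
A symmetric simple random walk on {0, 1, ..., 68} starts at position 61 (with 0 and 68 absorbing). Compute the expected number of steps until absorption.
E[τ | X_0 = 61] = 427

Let v_k = E[τ | X_0 = k]. Boundary: v_0 = v_68 = 0. Recurrence: v_k = 1 + (v_{k-1} + v_{k+1})/2 for 1 ≤ k ≤ 67. The particular solution to v_k − (v_{k-1} + v_{k+1})/2 = 1 is v_k = −k^2. Adding homogeneous solution A + B k and matching boundaries gives v_k = k (68 − k). Substituting k = 61: v_61 = 61 · 7 = 427.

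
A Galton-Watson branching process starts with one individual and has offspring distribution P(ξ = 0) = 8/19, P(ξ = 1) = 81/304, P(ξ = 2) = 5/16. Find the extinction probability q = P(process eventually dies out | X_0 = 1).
q = 1

Mean offspring μ = 0·8/19 + 1·81/304 + 2·5/16 = 271/304 ≤ 1. For μ ≤ 1 with offspring not concentrated at 1, the Galton-Watson process goes extinct almost surely, so q = 1.
(Algebraic check: The pgf is f(s) = 8/19 + 81/304·s + 5/16·s². The extinction probability q is the smallest fixed point of f in [0, 1]. Setting s = f(s):
  5/16·s² + (81/304 − 1)·s + 8/19 = 0
  5/16·s² − (8/19 + 5/16)·s + 8/19 = 0
which factors as (s − 1)·(5/16·s − 8/19) = 0, giving roots s = 1 and s = (8/19)/(5/16) = 128/95. Since 128/95 ≥ 1, the smallest root in [0, 1] is s = 1.)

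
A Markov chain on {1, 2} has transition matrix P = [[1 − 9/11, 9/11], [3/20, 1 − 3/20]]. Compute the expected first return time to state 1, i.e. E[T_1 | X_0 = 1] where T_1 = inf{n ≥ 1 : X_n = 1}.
E[T_1 | X_0 = 1] = 1/π_1 = 71/11

For an irreducible recurrent Markov chain with stationary distribution π, E[T_i | X_0 = i] = 1/π_i (Kac's formula). Here π_1 = (3/20)/(9/11 + 3/20) = (3/20)/(213/220) = 11/71, so E[T_1 | X_0 = 1] = 1/π_1 = (9/11 + 3/20)/(3/20) = (213/220)/(3/20) = 71/11.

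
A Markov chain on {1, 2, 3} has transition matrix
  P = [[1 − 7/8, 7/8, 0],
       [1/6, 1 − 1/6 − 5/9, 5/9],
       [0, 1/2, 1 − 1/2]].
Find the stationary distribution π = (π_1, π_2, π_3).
π = (12/145, 63/145, 14/29)

This is a birth-death chain on three states, which satisfies detailed balance: π_1 · P_{12} = π_2 · P_{21} and π_2 · P_{23} = π_3 · P_{32}.
From π_1 · 7/8 = π_2 · 1/6: π_2/π_1 = (7/8)/(1/6) = 21/4.
From π_2 · 5/9 = π_3 · 1/2: π_3/π_2 = (5/9)/(1/2) = 10/9.
Take π_1 proportional to 1; then unnormalized π = (1, 21/4, 35/6). Normalize by dividing by the sum 145/12:
  π = (12/145, 63/145, 14/29).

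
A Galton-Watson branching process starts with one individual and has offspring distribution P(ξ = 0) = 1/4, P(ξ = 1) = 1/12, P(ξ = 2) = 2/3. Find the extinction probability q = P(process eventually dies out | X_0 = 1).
q = 3/8

The pgf is f(s) = 1/4 + 1/12·s + 2/3·s². The extinction probability q is the smallest fixed point of f in [0, 1]. Setting s = f(s):
  2/3·s² + (1/12 − 1)·s + 1/4 = 0
  2/3·s² − (1/4 + 2/3)·s + 1/4 = 0
which factors as (s − 1)·(2/3·s − 1/4) = 0, giving roots s = 1 and s = (1/4)/(2/3) = 3/8.
Mean offspring μ = 1/12 + 2·2/3 = 17/12 > 1 (supercritical), so q < 1. The extinction probability is the smaller root: q = (1/4)/(2/3) = 3/8.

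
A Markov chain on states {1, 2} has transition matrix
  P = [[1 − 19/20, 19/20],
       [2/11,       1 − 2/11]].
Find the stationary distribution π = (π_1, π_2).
π_1 = 40/249, π_2 = 209/249

Solve πP = π with π_1 + π_2 = 1. From πP = π: π_1 · (1 − 19/20) + π_2 · 2/11 = π_1 ⇒ π_2 · 2/11 = π_1 · 19/20 ⇒ π_2/π_1 = (19/20)/(2/11) = 209/40. Together with π_1 + π_2 = 1:
  π_1 = (2/11)/(19/20 + 2/11) = (2/11)/(249/220) = 40/249,
  π_2 = (19/20)/(19/20 + 2/11) = (19/20)/(249/220) = 209/249.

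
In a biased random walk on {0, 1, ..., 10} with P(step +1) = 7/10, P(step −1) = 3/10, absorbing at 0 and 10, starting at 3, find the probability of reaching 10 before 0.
P(hit 10 before 0) = (1 − (3/7)^3) / (1 − (3/7)^10) = 65059897/70604050

Let u_k denote P(reach 10 before 0 | start at k). Boundary: u_0 = 0, u_10 = 1. Recurrence: u_k = 7/10·u_{k+1} + 3/10·u_{k-1} for 1 ≤ k ≤ 9. Try u_k = A + B·r^k with r = q/p = (3/10)/(7/10) = 3/7. Substitution satisfies the recurrence; boundary conditions give:
  u_k = (1 − r^k) / (1 − r^N) = (1 − (3/7)^3) / (1 − (3/7)^10) = 65059897/70604050.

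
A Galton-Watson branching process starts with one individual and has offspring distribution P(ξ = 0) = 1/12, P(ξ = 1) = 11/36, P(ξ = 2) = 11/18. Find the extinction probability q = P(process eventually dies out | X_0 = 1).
q = 3/22

The pgf is f(s) = 1/12 + 11/36·s + 11/18·s². The extinction probability q is the smallest fixed point of f in [0, 1]. Setting s = f(s):
  11/18·s² + (11/36 − 1)·s + 1/12 = 0
  11/18·s² − (1/12 + 11/18)·s + 1/12 = 0
which factors as (s − 1)·(11/18·s − 1/12) = 0, giving roots s = 1 and s = (1/12)/(11/18) = 3/22.
Mean offspring μ = 11/36 + 2·11/18 = 55/36 > 1 (supercritical), so q < 1. The extinction probability is the smaller root: q = (1/12)/(11/18) = 3/22.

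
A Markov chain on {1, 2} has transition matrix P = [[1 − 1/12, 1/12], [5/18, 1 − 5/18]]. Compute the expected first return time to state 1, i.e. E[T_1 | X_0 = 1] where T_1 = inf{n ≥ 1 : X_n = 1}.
E[T_1 | X_0 = 1] = 1/π_1 = 13/10

For an irreducible recurrent Markov chain with stationary distribution π, E[T_i | X_0 = i] = 1/π_i (Kac's formula). Here π_1 = (5/18)/(1/12 + 5/18) = (5/18)/(13/36) = 10/13, so E[T_1 | X_0 = 1] = 1/π_1 = (1/12 + 5/18)/(5/18) = (13/36)/(5/18) = 13/10.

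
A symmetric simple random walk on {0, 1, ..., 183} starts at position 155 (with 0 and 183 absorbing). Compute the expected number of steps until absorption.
E[τ | X_0 = 155] = 4340

Let v_k = E[τ | X_0 = k]. Boundary: v_0 = v_183 = 0. Recurrence: v_k = 1 + (v_{k-1} + v_{k+1})/2 for 1 ≤ k ≤ 182. The particular solution to v_k − (v_{k-1} + v_{k+1})/2 = 1 is v_k = −k^2. Adding homogeneous solution A + B k and matching boundaries gives v_k = k (183 − k). Substituting k = 155: v_155 = 155 · 28 = 4340.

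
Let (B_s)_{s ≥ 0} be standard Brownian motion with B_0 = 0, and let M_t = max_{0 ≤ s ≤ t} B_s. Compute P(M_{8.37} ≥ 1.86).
P(M_{8.37} ≥ 1.86) = 2·P(B_{8.37} ≥ 1.86) = 2(1 − Φ(1.86/√8.37)) ≈ 0.5203

By the reflection principle for Brownian motion, P(M_t ≥ a) = 2 · P(B_t ≥ a) for a ≥ 0. Since B_t ~ N(0, t), P(B_t ≥ 1.86) = 1 − Φ(1.86/√t) = 1 − Φ(1.86/√8.37) = 1 − Φ(0.6429). So
  P(M_{8.37} ≥ 1.86) = 2(1 − Φ(0.6429)) ≈ 0.5203.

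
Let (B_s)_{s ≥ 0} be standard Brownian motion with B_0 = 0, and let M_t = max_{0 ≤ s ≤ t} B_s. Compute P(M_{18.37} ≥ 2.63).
P(M_{18.37} ≥ 2.63) = 2·P(B_{18.37} ≥ 2.63) = 2(1 − Φ(2.63/√18.37)) ≈ 0.5395

By the reflection principle for Brownian motion, P(M_t ≥ a) = 2 · P(B_t ≥ a) for a ≥ 0. Since B_t ~ N(0, t), P(B_t ≥ 2.63) = 1 − Φ(2.63/√t) = 1 − Φ(2.63/√18.37) = 1 − Φ(0.6136). So
  P(M_{18.37} ≥ 2.63) = 2(1 − Φ(0.6136)) ≈ 0.5395.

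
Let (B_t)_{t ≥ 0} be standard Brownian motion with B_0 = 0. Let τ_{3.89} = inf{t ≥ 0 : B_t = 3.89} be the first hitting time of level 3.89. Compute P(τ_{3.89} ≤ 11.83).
P(τ_{3.89} ≤ 11.83) = 2(1 − Φ(3.89/√11.83)) = 2(1 − Φ(1.1310)) ≈ 0.2581

By the reflection principle for standard BM, P(τ_b ≤ t) = 2 · P(B_t ≥ b). Since B_t ~ N(0, t), P(B_t ≥ 3.89) = 1 − Φ(3.89/√t) = 1 − Φ(3.89/√11.83) = 1 − Φ(1.1310) ≈ 0.12903. Doubling: P(τ_{3.89} ≤ 11.83) ≈ 2 · 0.12903 = 0.25806 ≈ 0.2581.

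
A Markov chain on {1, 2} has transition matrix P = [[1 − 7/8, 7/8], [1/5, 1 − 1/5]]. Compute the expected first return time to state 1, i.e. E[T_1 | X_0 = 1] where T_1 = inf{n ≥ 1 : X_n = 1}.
E[T_1 | X_0 = 1] = 1/π_1 = 43/8

For an irreducible recurrent Markov chain with stationary distribution π, E[T_i | X_0 = i] = 1/π_i (Kac's formula). Here π_1 = (1/5)/(7/8 + 1/5) = (1/5)/(43/40) = 8/43, so E[T_1 | X_0 = 1] = 1/π_1 = (7/8 + 1/5)/(1/5) = (43/40)/(1/5) = 43/8.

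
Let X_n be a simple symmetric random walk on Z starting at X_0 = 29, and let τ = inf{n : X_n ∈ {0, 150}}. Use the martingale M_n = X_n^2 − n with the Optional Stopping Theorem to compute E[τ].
E[τ] = 3509

M_n = X_n^2 − n is a martingale (since E[X_{n+1}^2 | F_n] = X_n^2 + 1). By OST (τ has finite mean in a bounded region), E[M_τ] = E[M_0] = X_0^2 − 0 = 29^2 = 841. Also E[M_τ] = E[X_τ^2] − E[τ]. The walk exits at 0 or 150, with P(hit 150 first) = 29/150, so E[X_τ^2] = 150^2 · 29/150 + 0 = 4350. Thus E[τ] = E[X_τ^2] − E[M_τ] = 4350 − 841 = 3509 = 29(150 − 29) = 3509.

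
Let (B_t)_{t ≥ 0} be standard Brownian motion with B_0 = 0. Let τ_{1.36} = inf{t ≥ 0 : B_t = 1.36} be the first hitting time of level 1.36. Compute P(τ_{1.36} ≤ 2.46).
P(τ_{1.36} ≤ 2.46) = 2(1 − Φ(1.36/√2.46)) = 2(1 − Φ(0.8671)) ≈ 0.3859

By the reflection principle for standard BM, P(τ_b ≤ t) = 2 · P(B_t ≥ b). Since B_t ~ N(0, t), P(B_t ≥ 1.36) = 1 − Φ(1.36/√t) = 1 − Φ(1.36/√2.46) = 1 − Φ(0.8671) ≈ 0.19294. Doubling: P(τ_{1.36} ≤ 2.46) ≈ 2 · 0.19294 = 0.38588 ≈ 0.3859.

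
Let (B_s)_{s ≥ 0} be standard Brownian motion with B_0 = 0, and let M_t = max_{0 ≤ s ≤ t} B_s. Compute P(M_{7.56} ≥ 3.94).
P(M_{7.56} ≥ 3.94) = 2·P(B_{7.56} ≥ 3.94) = 2(1 − Φ(3.94/√7.56)) ≈ 0.1519

By the reflection principle for Brownian motion, P(M_t ≥ a) = 2 · P(B_t ≥ a) for a ≥ 0. Since B_t ~ N(0, t), P(B_t ≥ 3.94) = 1 − Φ(3.94/√t) = 1 − Φ(3.94/√7.56) = 1 − Φ(1.4330). So
  P(M_{7.56} ≥ 3.94) = 2(1 − Φ(1.4330)) ≈ 0.1519.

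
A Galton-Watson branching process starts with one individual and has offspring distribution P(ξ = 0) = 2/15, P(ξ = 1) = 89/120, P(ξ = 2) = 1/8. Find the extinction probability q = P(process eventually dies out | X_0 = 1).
q = 1

Mean offspring μ = 0·2/15 + 1·89/120 + 2·1/8 = 119/120 ≤ 1. For μ ≤ 1 with offspring not concentrated at 1, the Galton-Watson process goes extinct almost surely, so q = 1.
(Algebraic check: The pgf is f(s) = 2/15 + 89/120·s + 1/8·s². The extinction probability q is the smallest fixed point of f in [0, 1]. Setting s = f(s):
  1/8·s² + (89/120 − 1)·s + 2/15 = 0
  1/8·s² − (2/15 + 1/8)·s + 2/15 = 0
which factors as (s − 1)·(1/8·s − 2/15) = 0, giving roots s = 1 and s = (2/15)/(1/8) = 16/15. Since 16/15 ≥ 1, the smallest root in [0, 1] is s = 1.)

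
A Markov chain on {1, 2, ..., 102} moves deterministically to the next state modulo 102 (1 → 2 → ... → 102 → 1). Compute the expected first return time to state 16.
E[T_16 | X_0 = 16] = 102

The chain cycles deterministically, so starting at state 16 it returns in exactly 102 steps. Equivalently, the stationary distribution is uniform π_j = 1/102 for every state j, so by Kac's formula E[T_16] = 1/π_16 = 102.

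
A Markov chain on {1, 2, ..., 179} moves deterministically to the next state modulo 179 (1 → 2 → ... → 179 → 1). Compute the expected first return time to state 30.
E[T_30 | X_0 = 30] = 179

The chain cycles deterministically, so starting at state 30 it returns in exactly 179 steps. Equivalently, the stationary distribution is uniform π_j = 1/179 for every state j, so by Kac's formula E[T_30] = 1/π_30 = 179.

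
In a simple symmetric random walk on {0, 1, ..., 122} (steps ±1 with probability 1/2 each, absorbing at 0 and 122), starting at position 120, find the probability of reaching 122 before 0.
P(hit 122 before 0) = 120/122 = 60/61

Let u_k = P(hit 122 before 0 | start at k). Then u_0 = 0, u_122 = 1, and u_k = u_{k-1}/2 + u_{k+1}/2 for 1 ≤ k ≤ 121. This harmonic recurrence is solved by u_k = k/122, giving u_120 = 120/122 = 60/61.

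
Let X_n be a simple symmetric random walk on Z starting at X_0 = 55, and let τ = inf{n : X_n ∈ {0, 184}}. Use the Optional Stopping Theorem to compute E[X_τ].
E[X_τ] = 55

X_n is a martingale and τ is a bounded-mean stopping time (indeed τ is finite a.s. with bounded expectation since the walk is in a bounded region). By the OST, E[X_τ] = E[X_0] = 55. Equivalently: E[X_τ] = 184 · P(hit 184 first) + 0 · P(hit 0 first) = 184 · (55/184) = 55.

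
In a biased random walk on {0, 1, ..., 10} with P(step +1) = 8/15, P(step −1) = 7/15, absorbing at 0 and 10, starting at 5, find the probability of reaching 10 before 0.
P(hit 10 before 0) = (1 − (7/8)^5) / (1 − (7/8)^10) = 32768/49575

Let u_k denote P(reach 10 before 0 | start at k). Boundary: u_0 = 0, u_10 = 1. Recurrence: u_k = 8/15·u_{k+1} + 7/15·u_{k-1} for 1 ≤ k ≤ 9. Try u_k = A + B·r^k with r = q/p = (7/15)/(8/15) = 7/8. Substitution satisfies the recurrence; boundary conditions give:
  u_k = (1 − r^k) / (1 − r^N) = (1 − (7/8)^5) / (1 − (7/8)^10) = 32768/49575.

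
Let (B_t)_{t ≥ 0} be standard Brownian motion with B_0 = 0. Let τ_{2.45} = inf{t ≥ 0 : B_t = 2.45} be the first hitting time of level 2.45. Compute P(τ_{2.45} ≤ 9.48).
P(τ_{2.45} ≤ 9.48) = 2(1 − Φ(2.45/√9.48)) = 2(1 − Φ(0.7957)) ≈ 0.4262

By the reflection principle for standard BM, P(τ_b ≤ t) = 2 · P(B_t ≥ b). Since B_t ~ N(0, t), P(B_t ≥ 2.45) = 1 − Φ(2.45/√t) = 1 − Φ(2.45/√9.48) = 1 − Φ(0.7957) ≈ 0.21310. Doubling: P(τ_{2.45} ≤ 9.48) ≈ 2 · 0.21310 = 0.42620 ≈ 0.4262.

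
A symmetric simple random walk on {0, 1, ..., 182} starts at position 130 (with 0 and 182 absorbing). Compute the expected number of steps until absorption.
E[τ | X_0 = 130] = 6760

Let v_k = E[τ | X_0 = k]. Boundary: v_0 = v_182 = 0. Recurrence: v_k = 1 + (v_{k-1} + v_{k+1})/2 for 1 ≤ k ≤ 181. The particular solution to v_k − (v_{k-1} + v_{k+1})/2 = 1 is v_k = −k^2. Adding homogeneous solution A + B k and matching boundaries gives v_k = k (182 − k). Substituting k = 130: v_130 = 130 · 52 = 6760.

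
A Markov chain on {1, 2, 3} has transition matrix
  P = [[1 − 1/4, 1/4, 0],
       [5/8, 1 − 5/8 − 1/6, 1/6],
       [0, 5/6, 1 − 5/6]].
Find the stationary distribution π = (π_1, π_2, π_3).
π = (25/37, 10/37, 2/37)

This is a birth-death chain on three states, which satisfies detailed balance: π_1 · P_{12} = π_2 · P_{21} and π_2 · P_{23} = π_3 · P_{32}.
From π_1 · 1/4 = π_2 · 5/8: π_2/π_1 = (1/4)/(5/8) = 2/5.
From π_2 · 1/6 = π_3 · 5/6: π_3/π_2 = (1/6)/(5/6) = 1/5.
Take π_1 proportional to 1; then unnormalized π = (1, 2/5, 2/25). Normalize by dividing by the sum 37/25:
  π = (25/37, 10/37, 2/37).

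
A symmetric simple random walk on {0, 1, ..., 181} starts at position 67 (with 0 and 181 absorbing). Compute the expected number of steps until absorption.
E[τ | X_0 = 67] = 7638

Let v_k = E[τ | X_0 = k]. Boundary: v_0 = v_181 = 0. Recurrence: v_k = 1 + (v_{k-1} + v_{k+1})/2 for 1 ≤ k ≤ 180. The particular solution to v_k − (v_{k-1} + v_{k+1})/2 = 1 is v_k = −k^2. Adding homogeneous solution A + B k and matching boundaries gives v_k = k (181 − k). Substituting k = 67: v_67 = 67 · 114 = 7638.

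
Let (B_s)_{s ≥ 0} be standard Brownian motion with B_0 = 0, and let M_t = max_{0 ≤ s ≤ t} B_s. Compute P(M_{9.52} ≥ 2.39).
P(M_{9.52} ≥ 2.39) = 2·P(B_{9.52} ≥ 2.39) = 2(1 − Φ(2.39/√9.52)) ≈ 0.4386

By the reflection principle for Brownian motion, P(M_t ≥ a) = 2 · P(B_t ≥ a) for a ≥ 0. Since B_t ~ N(0, t), P(B_t ≥ 2.39) = 1 − Φ(2.39/√t) = 1 − Φ(2.39/√9.52) = 1 − Φ(0.7746). So
  P(M_{9.52} ≥ 2.39) = 2(1 − Φ(0.7746)) ≈ 0.4386.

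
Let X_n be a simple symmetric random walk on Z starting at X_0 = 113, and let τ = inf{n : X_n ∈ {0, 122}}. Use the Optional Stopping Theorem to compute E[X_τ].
E[X_τ] = 113

X_n is a martingale and τ is a bounded-mean stopping time (indeed τ is finite a.s. with bounded expectation since the walk is in a bounded region). By the OST, E[X_τ] = E[X_0] = 113. Equivalently: E[X_τ] = 122 · P(hit 122 first) + 0 · P(hit 0 first) = 122 · (113/122) = 113.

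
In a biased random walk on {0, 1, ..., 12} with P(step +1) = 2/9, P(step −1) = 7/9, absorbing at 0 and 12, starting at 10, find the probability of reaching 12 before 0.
P(hit 12 before 0) = (1 − (7/2)^10) / (1 − (7/2)^12) = 25108820/307584069

Let u_k denote P(reach 12 before 0 | start at k). Boundary: u_0 = 0, u_12 = 1. Recurrence: u_k = 2/9·u_{k+1} + 7/9·u_{k-1} for 1 ≤ k ≤ 11. Try u_k = A + B·r^k with r = q/p = (7/9)/(2/9) = 7/2. Substitution satisfies the recurrence; boundary conditions give:
  u_k = (1 − r^k) / (1 − r^N) = (1 − (7/2)^10) / (1 − (7/2)^12) = 25108820/307584069.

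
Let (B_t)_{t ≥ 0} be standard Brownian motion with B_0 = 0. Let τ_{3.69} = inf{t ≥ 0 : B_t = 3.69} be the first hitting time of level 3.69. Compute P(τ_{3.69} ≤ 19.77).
P(τ_{3.69} ≤ 19.77) = 2(1 − Φ(3.69/√19.77)) = 2(1 − Φ(0.8299)) ≈ 0.4066

By the reflection principle for standard BM, P(τ_b ≤ t) = 2 · P(B_t ≥ b). Since B_t ~ N(0, t), P(B_t ≥ 3.69) = 1 − Φ(3.69/√t) = 1 − Φ(3.69/√19.77) = 1 − Φ(0.8299) ≈ 0.20330. Doubling: P(τ_{3.69} ≤ 19.77) ≈ 2 · 0.20330 = 0.40660 ≈ 0.4066.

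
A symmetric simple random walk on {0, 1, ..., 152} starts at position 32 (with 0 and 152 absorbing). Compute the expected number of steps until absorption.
E[τ | X_0 = 32] = 3840

Let v_k = E[τ | X_0 = k]. Boundary: v_0 = v_152 = 0. Recurrence: v_k = 1 + (v_{k-1} + v_{k+1})/2 for 1 ≤ k ≤ 151. The particular solution to v_k − (v_{k-1} + v_{k+1})/2 = 1 is v_k = −k^2. Adding homogeneous solution A + B k and matching boundaries gives v_k = k (152 − k). Substituting k = 32: v_32 = 32 · 120 = 3840.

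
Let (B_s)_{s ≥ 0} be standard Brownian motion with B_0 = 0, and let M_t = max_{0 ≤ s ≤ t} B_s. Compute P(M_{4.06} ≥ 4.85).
P(M_{4.06} ≥ 4.85) = 2·P(B_{4.06} ≥ 4.85) = 2(1 − Φ(4.85/√4.06)) ≈ 0.0161

By the reflection principle for Brownian motion, P(M_t ≥ a) = 2 · P(B_t ≥ a) for a ≥ 0. Since B_t ~ N(0, t), P(B_t ≥ 4.85) = 1 − Φ(4.85/√t) = 1 − Φ(4.85/√4.06) = 1 − Φ(2.4070). So
  P(M_{4.06} ≥ 4.85) = 2(1 − Φ(2.4070)) ≈ 0.0161.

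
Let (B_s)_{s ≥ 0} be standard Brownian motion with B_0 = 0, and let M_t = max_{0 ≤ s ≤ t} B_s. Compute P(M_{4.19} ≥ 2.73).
P(M_{4.19} ≥ 2.73) = 2·P(B_{4.19} ≥ 2.73) = 2(1 − Φ(2.73/√4.19)) ≈ 0.1823

By the reflection principle for Brownian motion, P(M_t ≥ a) = 2 · P(B_t ≥ a) for a ≥ 0. Since B_t ~ N(0, t), P(B_t ≥ 2.73) = 1 − Φ(2.73/√t) = 1 − Φ(2.73/√4.19) = 1 − Φ(1.3337). So
  P(M_{4.19} ≥ 2.73) = 2(1 − Φ(1.3337)) ≈ 0.1823.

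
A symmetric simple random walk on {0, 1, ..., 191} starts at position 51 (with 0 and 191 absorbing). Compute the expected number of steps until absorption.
E[τ | X_0 = 51] = 7140

Let v_k = E[τ | X_0 = k]. Boundary: v_0 = v_191 = 0. Recurrence: v_k = 1 + (v_{k-1} + v_{k+1})/2 for 1 ≤ k ≤ 190. The particular solution to v_k − (v_{k-1} + v_{k+1})/2 = 1 is v_k = −k^2. Adding homogeneous solution A + B k and matching boundaries gives v_k = k (191 − k). Substituting k = 51: v_51 = 51 · 140 = 7140.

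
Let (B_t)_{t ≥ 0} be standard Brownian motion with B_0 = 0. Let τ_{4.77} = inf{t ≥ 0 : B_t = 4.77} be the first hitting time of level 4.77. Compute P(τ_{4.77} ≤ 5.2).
P(τ_{4.77} ≤ 5.2) = 2(1 − Φ(4.77/√5.2)) = 2(1 − Φ(2.0918)) ≈ 0.0365

By the reflection principle for standard BM, P(τ_b ≤ t) = 2 · P(B_t ≥ b). Since B_t ~ N(0, t), P(B_t ≥ 4.77) = 1 − Φ(4.77/√t) = 1 − Φ(4.77/√5.2) = 1 − Φ(2.0918) ≈ 0.01823. Doubling: P(τ_{4.77} ≤ 5.2) ≈ 2 · 0.01823 = 0.03646 ≈ 0.0365.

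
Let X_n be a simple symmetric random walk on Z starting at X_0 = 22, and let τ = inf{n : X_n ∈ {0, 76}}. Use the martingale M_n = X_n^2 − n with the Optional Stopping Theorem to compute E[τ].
E[τ] = 1188

M_n = X_n^2 − n is a martingale (since E[X_{n+1}^2 | F_n] = X_n^2 + 1). By OST (τ has finite mean in a bounded region), E[M_τ] = E[M_0] = X_0^2 − 0 = 22^2 = 484. Also E[M_τ] = E[X_τ^2] − E[τ]. The walk exits at 0 or 76, with P(hit 76 first) = 22/76, so E[X_τ^2] = 76^2 · 22/76 + 0 = 1672. Thus E[τ] = E[X_τ^2] − E[M_τ] = 1672 − 484 = 1188 = 22(76 − 22) = 1188.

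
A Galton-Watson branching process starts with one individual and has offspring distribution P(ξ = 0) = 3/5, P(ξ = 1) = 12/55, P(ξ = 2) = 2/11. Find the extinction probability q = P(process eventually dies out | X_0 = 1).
q = 1

Mean offspring μ = 0·3/5 + 1·12/55 + 2·2/11 = 32/55 ≤ 1. For μ ≤ 1 with offspring not concentrated at 1, the Galton-Watson process goes extinct almost surely, so q = 1.
(Algebraic check: The pgf is f(s) = 3/5 + 12/55·s + 2/11·s². The extinction probability q is the smallest fixed point of f in [0, 1]. Setting s = f(s):
  2/11·s² + (12/55 − 1)·s + 3/5 = 0
  2/11·s² − (3/5 + 2/11)·s + 3/5 = 0
which factors as (s − 1)·(2/11·s − 3/5) = 0, giving roots s = 1 and s = (3/5)/(2/11) = 33/10. Since 33/10 ≥ 1, the smallest root in [0, 1] is s = 1.)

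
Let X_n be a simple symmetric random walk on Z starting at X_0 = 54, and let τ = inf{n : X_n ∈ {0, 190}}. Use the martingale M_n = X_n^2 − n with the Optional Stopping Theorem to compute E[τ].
E[τ] = 7344

M_n = X_n^2 − n is a martingale (since E[X_{n+1}^2 | F_n] = X_n^2 + 1). By OST (τ has finite mean in a bounded region), E[M_τ] = E[M_0] = X_0^2 − 0 = 54^2 = 2916. Also E[M_τ] = E[X_τ^2] − E[τ]. The walk exits at 0 or 190, with P(hit 190 first) = 54/190, so E[X_τ^2] = 190^2 · 54/190 + 0 = 10260. Thus E[τ] = E[X_τ^2] − E[M_τ] = 10260 − 2916 = 7344 = 54(190 − 54) = 7344.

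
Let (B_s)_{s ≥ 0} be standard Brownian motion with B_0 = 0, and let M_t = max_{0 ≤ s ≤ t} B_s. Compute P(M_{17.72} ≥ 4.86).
P(M_{17.72} ≥ 4.86) = 2·P(B_{17.72} ≥ 4.86) = 2(1 − Φ(4.86/√17.72)) ≈ 0.2483

By the reflection principle for Brownian motion, P(M_t ≥ a) = 2 · P(B_t ≥ a) for a ≥ 0. Since B_t ~ N(0, t), P(B_t ≥ 4.86) = 1 − Φ(4.86/√t) = 1 − Φ(4.86/√17.72) = 1 − Φ(1.1545). So
  P(M_{17.72} ≥ 4.86) = 2(1 − Φ(1.1545)) ≈ 0.2483.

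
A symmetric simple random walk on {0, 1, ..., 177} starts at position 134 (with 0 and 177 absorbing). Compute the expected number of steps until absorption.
E[τ | X_0 = 134] = 5762

Let v_k = E[τ | X_0 = k]. Boundary: v_0 = v_177 = 0. Recurrence: v_k = 1 + (v_{k-1} + v_{k+1})/2 for 1 ≤ k ≤ 176. The particular solution to v_k − (v_{k-1} + v_{k+1})/2 = 1 is v_k = −k^2. Adding homogeneous solution A + B k and matching boundaries gives v_k = k (177 − k). Substituting k = 134: v_134 = 134 · 43 = 5762.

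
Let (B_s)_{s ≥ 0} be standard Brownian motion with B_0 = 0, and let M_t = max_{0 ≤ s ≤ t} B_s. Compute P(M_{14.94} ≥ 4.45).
P(M_{14.94} ≥ 4.45) = 2·P(B_{14.94} ≥ 4.45) = 2(1 − Φ(4.45/√14.94)) ≈ 0.2496

By the reflection principle for Brownian motion, P(M_t ≥ a) = 2 · P(B_t ≥ a) for a ≥ 0. Since B_t ~ N(0, t), P(B_t ≥ 4.45) = 1 − Φ(4.45/√t) = 1 − Φ(4.45/√14.94) = 1 − Φ(1.1513). So
  P(M_{14.94} ≥ 4.45) = 2(1 − Φ(1.1513)) ≈ 0.2496.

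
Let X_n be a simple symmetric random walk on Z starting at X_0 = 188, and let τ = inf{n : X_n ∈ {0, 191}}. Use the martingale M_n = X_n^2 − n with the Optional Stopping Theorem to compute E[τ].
E[τ] = 564

M_n = X_n^2 − n is a martingale (since E[X_{n+1}^2 | F_n] = X_n^2 + 1). By OST (τ has finite mean in a bounded region), E[M_τ] = E[M_0] = X_0^2 − 0 = 188^2 = 35344. Also E[M_τ] = E[X_τ^2] − E[τ]. The walk exits at 0 or 191, with P(hit 191 first) = 188/191, so E[X_τ^2] = 191^2 · 188/191 + 0 = 35908. Thus E[τ] = E[X_τ^2] − E[M_τ] = 35908 − 35344 = 564 = 188(191 − 188) = 564.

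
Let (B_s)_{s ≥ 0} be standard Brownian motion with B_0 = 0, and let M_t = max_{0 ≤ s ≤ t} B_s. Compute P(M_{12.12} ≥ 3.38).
P(M_{12.12} ≥ 3.38) = 2·P(B_{12.12} ≥ 3.38) = 2(1 − Φ(3.38/√12.12)) ≈ 0.3316

By the reflection principle for Brownian motion, P(M_t ≥ a) = 2 · P(B_t ≥ a) for a ≥ 0. Since B_t ~ N(0, t), P(B_t ≥ 3.38) = 1 − Φ(3.38/√t) = 1 − Φ(3.38/√12.12) = 1 − Φ(0.9709). So
  P(M_{12.12} ≥ 3.38) = 2(1 − Φ(0.9709)) ≈ 0.3316.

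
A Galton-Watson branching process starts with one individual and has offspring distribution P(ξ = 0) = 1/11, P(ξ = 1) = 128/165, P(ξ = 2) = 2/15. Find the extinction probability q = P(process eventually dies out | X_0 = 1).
q = 15/22

The pgf is f(s) = 1/11 + 128/165·s + 2/15·s². The extinction probability q is the smallest fixed point of f in [0, 1]. Setting s = f(s):
  2/15·s² + (128/165 − 1)·s + 1/11 = 0
  2/15·s² − (1/11 + 2/15)·s + 1/11 = 0
which factors as (s − 1)·(2/15·s − 1/11) = 0, giving roots s = 1 and s = (1/11)/(2/15) = 15/22.
Mean offspring μ = 128/165 + 2·2/15 = 172/165 > 1 (supercritical), so q < 1. The extinction probability is the smaller root: q = (1/11)/(2/15) = 15/22.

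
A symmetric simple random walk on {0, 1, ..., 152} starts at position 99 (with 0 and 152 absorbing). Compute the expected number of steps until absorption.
E[τ | X_0 = 99] = 5247

Let v_k = E[τ | X_0 = k]. Boundary: v_0 = v_152 = 0. Recurrence: v_k = 1 + (v_{k-1} + v_{k+1})/2 for 1 ≤ k ≤ 151. The particular solution to v_k − (v_{k-1} + v_{k+1})/2 = 1 is v_k = −k^2. Adding homogeneous solution A + B k and matching boundaries gives v_k = k (152 − k). Substituting k = 99: v_99 = 99 · 53 = 5247.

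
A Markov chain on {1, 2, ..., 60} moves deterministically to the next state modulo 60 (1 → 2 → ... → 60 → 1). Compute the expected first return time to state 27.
E[T_27 | X_0 = 27] = 60

The chain cycles deterministically, so starting at state 27 it returns in exactly 60 steps. Equivalently, the stationary distribution is uniform π_j = 1/60 for every state j, so by Kac's formula E[T_27] = 1/π_27 = 60.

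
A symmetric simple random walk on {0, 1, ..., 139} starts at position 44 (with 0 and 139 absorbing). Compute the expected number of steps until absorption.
E[τ | X_0 = 44] = 4180

Let v_k = E[τ | X_0 = k]. Boundary: v_0 = v_139 = 0. Recurrence: v_k = 1 + (v_{k-1} + v_{k+1})/2 for 1 ≤ k ≤ 138. The particular solution to v_k − (v_{k-1} + v_{k+1})/2 = 1 is v_k = −k^2. Adding homogeneous solution A + B k and matching boundaries gives v_k = k (139 − k). Substituting k = 44: v_44 = 44 · 95 = 4180.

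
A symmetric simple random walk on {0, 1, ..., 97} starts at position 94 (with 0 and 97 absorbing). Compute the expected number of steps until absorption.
E[τ | X_0 = 94] = 282

Let v_k = E[τ | X_0 = k]. Boundary: v_0 = v_97 = 0. Recurrence: v_k = 1 + (v_{k-1} + v_{k+1})/2 for 1 ≤ k ≤ 96. The particular solution to v_k − (v_{k-1} + v_{k+1})/2 = 1 is v_k = −k^2. Adding homogeneous solution A + B k and matching boundaries gives v_k = k (97 − k). Substituting k = 94: v_94 = 94 · 3 = 282.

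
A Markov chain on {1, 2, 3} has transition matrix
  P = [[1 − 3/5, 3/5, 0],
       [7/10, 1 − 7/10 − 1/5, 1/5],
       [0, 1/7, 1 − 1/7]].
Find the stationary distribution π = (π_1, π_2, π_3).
π = (35/107, 30/107, 42/107)

This is a birth-death chain on three states, which satisfies detailed balance: π_1 · P_{12} = π_2 · P_{21} and π_2 · P_{23} = π_3 · P_{32}.
From π_1 · 3/5 = π_2 · 7/10: π_2/π_1 = (3/5)/(7/10) = 6/7.
From π_2 · 1/5 = π_3 · 1/7: π_3/π_2 = (1/5)/(1/7) = 7/5.
Take π_1 proportional to 1; then unnormalized π = (1, 6/7, 6/5). Normalize by dividing by the sum 107/35:
  π = (35/107, 30/107, 42/107).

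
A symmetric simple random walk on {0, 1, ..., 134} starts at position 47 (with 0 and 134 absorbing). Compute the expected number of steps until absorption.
E[τ | X_0 = 47] = 4089

Let v_k = E[τ | X_0 = k]. Boundary: v_0 = v_134 = 0. Recurrence: v_k = 1 + (v_{k-1} + v_{k+1})/2 for 1 ≤ k ≤ 133. The particular solution to v_k − (v_{k-1} + v_{k+1})/2 = 1 is v_k = −k^2. Adding homogeneous solution A + B k and matching boundaries gives v_k = k (134 − k). Substituting k = 47: v_47 = 47 · 87 = 4089.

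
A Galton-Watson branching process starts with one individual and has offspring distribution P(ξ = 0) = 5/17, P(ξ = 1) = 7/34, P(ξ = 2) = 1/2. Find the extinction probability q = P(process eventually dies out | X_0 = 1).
q = 10/17

The pgf is f(s) = 5/17 + 7/34·s + 1/2·s². The extinction probability q is the smallest fixed point of f in [0, 1]. Setting s = f(s):
  1/2·s² + (7/34 − 1)·s + 5/17 = 0
  1/2·s² − (5/17 + 1/2)·s + 5/17 = 0
which factors as (s − 1)·(1/2·s − 5/17) = 0, giving roots s = 1 and s = (5/17)/(1/2) = 10/17.
Mean offspring μ = 7/34 + 2·1/2 = 41/34 > 1 (supercritical), so q < 1. The extinction probability is the smaller root: q = (5/17)/(1/2) = 10/17.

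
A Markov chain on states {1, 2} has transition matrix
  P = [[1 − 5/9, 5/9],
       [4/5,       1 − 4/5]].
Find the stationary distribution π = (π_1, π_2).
π_1 = 36/61, π_2 = 25/61

Solve πP = π with π_1 + π_2 = 1. From πP = π: π_1 · (1 − 5/9) + π_2 · 4/5 = π_1 ⇒ π_2 · 4/5 = π_1 · 5/9 ⇒ π_2/π_1 = (5/9)/(4/5) = 25/36. Together with π_1 + π_2 = 1:
  π_1 = (4/5)/(5/9 + 4/5) = (4/5)/(61/45) = 36/61,
  π_2 = (5/9)/(5/9 + 4/5) = (5/9)/(61/45) = 25/61.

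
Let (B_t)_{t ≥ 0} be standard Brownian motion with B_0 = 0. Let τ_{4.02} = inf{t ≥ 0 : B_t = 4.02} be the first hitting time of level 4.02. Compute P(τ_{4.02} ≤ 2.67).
P(τ_{4.02} ≤ 2.67) = 2(1 − Φ(4.02/√2.67)) = 2(1 − Φ(2.4602)) ≈ 0.0139

By the reflection principle for standard BM, P(τ_b ≤ t) = 2 · P(B_t ≥ b). Since B_t ~ N(0, t), P(B_t ≥ 4.02) = 1 − Φ(4.02/√t) = 1 − Φ(4.02/√2.67) = 1 − Φ(2.4602) ≈ 0.00694. Doubling: P(τ_{4.02} ≤ 2.67) ≈ 2 · 0.00694 = 0.01388 ≈ 0.0139.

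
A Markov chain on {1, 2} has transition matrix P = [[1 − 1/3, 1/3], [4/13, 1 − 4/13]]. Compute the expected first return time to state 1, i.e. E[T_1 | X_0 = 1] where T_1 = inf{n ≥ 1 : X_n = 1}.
E[T_1 | X_0 = 1] = 1/π_1 = 25/12

For an irreducible recurrent Markov chain with stationary distribution π, E[T_i | X_0 = i] = 1/π_i (Kac's formula). Here π_1 = (4/13)/(1/3 + 4/13) = (4/13)/(25/39) = 12/25, so E[T_1 | X_0 = 1] = 1/π_1 = (1/3 + 4/13)/(4/13) = (25/39)/(4/13) = 25/12.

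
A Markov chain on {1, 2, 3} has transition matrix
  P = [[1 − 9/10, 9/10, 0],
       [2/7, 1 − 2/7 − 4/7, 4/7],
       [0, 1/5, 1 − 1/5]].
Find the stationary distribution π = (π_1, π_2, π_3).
π = (20/263, 63/263, 180/263)

This is a birth-death chain on three states, which satisfies detailed balance: π_1 · P_{12} = π_2 · P_{21} and π_2 · P_{23} = π_3 · P_{32}.
From π_1 · 9/10 = π_2 · 2/7: π_2/π_1 = (9/10)/(2/7) = 63/20.
From π_2 · 4/7 = π_3 · 1/5: π_3/π_2 = (4/7)/(1/5) = 20/7.
Take π_1 proportional to 1; then unnormalized π = (1, 63/20, 9). Normalize by dividing by the sum 263/20:
  π = (20/263, 63/263, 180/263).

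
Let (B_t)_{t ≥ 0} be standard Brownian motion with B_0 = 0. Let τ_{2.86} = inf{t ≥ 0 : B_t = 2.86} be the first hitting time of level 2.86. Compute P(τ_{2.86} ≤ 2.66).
P(τ_{2.86} ≤ 2.66) = 2(1 − Φ(2.86/√2.66)) = 2(1 − Φ(1.7536)) ≈ 0.0795

By the reflection principle for standard BM, P(τ_b ≤ t) = 2 · P(B_t ≥ b). Since B_t ~ N(0, t), P(B_t ≥ 2.86) = 1 − Φ(2.86/√t) = 1 − Φ(2.86/√2.66) = 1 − Φ(1.7536) ≈ 0.03975. Doubling: P(τ_{2.86} ≤ 2.66) ≈ 2 · 0.03975 = 0.07950 ≈ 0.0795.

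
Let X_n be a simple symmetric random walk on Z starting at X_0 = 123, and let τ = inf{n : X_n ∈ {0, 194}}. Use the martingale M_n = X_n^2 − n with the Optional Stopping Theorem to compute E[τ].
E[τ] = 8733

M_n = X_n^2 − n is a martingale (since E[X_{n+1}^2 | F_n] = X_n^2 + 1). By OST (τ has finite mean in a bounded region), E[M_τ] = E[M_0] = X_0^2 − 0 = 123^2 = 15129. Also E[M_τ] = E[X_τ^2] − E[τ]. The walk exits at 0 or 194, with P(hit 194 first) = 123/194, so E[X_τ^2] = 194^2 · 123/194 + 0 = 23862. Thus E[τ] = E[X_τ^2] − E[M_τ] = 23862 − 15129 = 8733 = 123(194 − 123) = 8733.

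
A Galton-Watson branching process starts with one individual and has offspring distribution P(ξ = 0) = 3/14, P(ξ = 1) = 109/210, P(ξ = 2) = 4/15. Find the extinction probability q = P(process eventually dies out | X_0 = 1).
q = 45/56

The pgf is f(s) = 3/14 + 109/210·s + 4/15·s². The extinction probability q is the smallest fixed point of f in [0, 1]. Setting s = f(s):
  4/15·s² + (109/210 − 1)·s + 3/14 = 0
  4/15·s² − (3/14 + 4/15)·s + 3/14 = 0
which factors as (s − 1)·(4/15·s − 3/14) = 0, giving roots s = 1 and s = (3/14)/(4/15) = 45/56.
Mean offspring μ = 109/210 + 2·4/15 = 221/210 > 1 (supercritical), so q < 1. The extinction probability is the smaller root: q = (3/14)/(4/15) = 45/56.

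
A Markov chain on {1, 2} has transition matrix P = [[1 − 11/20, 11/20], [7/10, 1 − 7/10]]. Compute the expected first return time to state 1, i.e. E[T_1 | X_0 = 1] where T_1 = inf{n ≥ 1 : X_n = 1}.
E[T_1 | X_0 = 1] = 1/π_1 = 25/14

For an irreducible recurrent Markov chain with stationary distribution π, E[T_i | X_0 = i] = 1/π_i (Kac's formula). Here π_1 = (7/10)/(11/20 + 7/10) = (7/10)/(5/4) = 14/25, so E[T_1 | X_0 = 1] = 1/π_1 = (11/20 + 7/10)/(7/10) = (5/4)/(7/10) = 25/14.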